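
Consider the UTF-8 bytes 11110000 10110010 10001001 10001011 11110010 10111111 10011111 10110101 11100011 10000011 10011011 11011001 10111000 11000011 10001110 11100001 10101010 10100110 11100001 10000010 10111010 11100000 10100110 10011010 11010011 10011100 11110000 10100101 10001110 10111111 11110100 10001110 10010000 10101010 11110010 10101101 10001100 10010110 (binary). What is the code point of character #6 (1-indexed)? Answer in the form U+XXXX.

Offset 0: leading byte 0xF0 = 11110000 → 4-byte char #1 = F0 B2 89 8B.
Offset 4: leading byte 0xF2 = 11110010 → 4-byte char #2 = F2 BF 9F B5.
Offset 8: leading byte 0xE3 = 11100011 → 3-byte char #3 = E3 83 9B.
Offset 11: leading byte 0xD9 = 11011001 → 2-byte char #4 = D9 B8.
Offset 13: leading byte 0xC3 = 11000011 → 2-byte char #5 = C3 8E.
Offset 15: leading byte 0xE1 = 11100001 → 3-byte char #6 = E1 AA A6.
Leading byte 0xE1 = 11100001 matches 1110xxxx → 3-byte sequence.
Byte 1: 0xE1 = 11100001, payload 0001 (4 bits).
Byte 2: 0xAA = 10101010 (10xxxxxx ✓), payload 101010.
Byte 3: 0xA6 = 10100110 (10xxxxxx ✓), payload 100110.
Concatenate: 0001101010100110 = 0x1AA6 (16 bits → U+1AA6).

U+1AA6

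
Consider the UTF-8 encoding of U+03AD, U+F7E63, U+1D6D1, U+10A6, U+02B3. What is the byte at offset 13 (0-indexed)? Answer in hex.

U+03AD → 2-byte form CE AD at offsets 0–1.
U+F7E63 → 4-byte form F3 B7 B9 A3 at offsets 2–5.
U+1D6D1 → 4-byte form F0 9D 9B 91 at offsets 6–9.
U+10A6 → 3-byte form E1 82 A6 at offsets 10–12.
U+02B3 → 2-byte form CA B3 at offsets 13–14.
Offset 13 falls in char 5's range; it's byte 1 of CA B3 = 0xCA.

0xCA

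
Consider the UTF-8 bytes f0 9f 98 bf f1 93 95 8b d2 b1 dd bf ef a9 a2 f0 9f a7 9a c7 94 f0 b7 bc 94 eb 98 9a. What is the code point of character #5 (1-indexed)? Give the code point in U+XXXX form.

Offset 0: leading byte 0xF0 = 11110000 → 4-byte char #1 = F0 9F 98 BF.
Offset 4: leading byte 0xF1 = 11110001 → 4-byte char #2 = F1 93 95 8B.
Offset 8: leading byte 0xD2 = 11010010 → 2-byte char #3 = D2 B1.
Offset 10: leading byte 0xDD = 11011101 → 2-byte char #4 = DD BF.
Offset 12: leading byte 0xEF = 11101111 → 3-byte char #5 = EF A9 A2.
Leading byte 0xEF = 11101111 matches 1110xxxx → 3-byte sequence.
Byte 1: 0xEF = 11101111, payload 1111 (4 bits).
Byte 2: 0xA9 = 10101001 (10xxxxxx ✓), payload 101001.
Byte 3: 0xA2 = 10100010 (10xxxxxx ✓), payload 100010.
Concatenate: 1111101001100010 = 0xFA62 (16 bits → U+FA62).

U+FA62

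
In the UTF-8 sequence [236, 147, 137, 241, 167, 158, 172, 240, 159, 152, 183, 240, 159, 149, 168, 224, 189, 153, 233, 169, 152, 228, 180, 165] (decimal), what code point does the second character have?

U+677AC

Offset 0: leading byte 0xEC = 11101100 → 3-byte char #1 = EC 93 89.
Offset 3: leading byte 0xF1 = 11110001 → 4-byte char #2 = F1 A7 9E AC.
Leading byte 0xF1 = 11110001 matches 11110xxx → 4-byte sequence.
Byte 1: 0xF1 = 11110001, payload 001 (3 bits).
Byte 2: 0xA7 = 10100111 (10xxxxxx ✓), payload 100111.
Byte 3: 0x9E = 10011110 (10xxxxxx ✓), payload 011110.
Byte 4: 0xAC = 10101100 (10xxxxxx ✓), payload 101100.
Concatenate: 001100111011110101100 = 0x677AC (21 bits → U+677AC).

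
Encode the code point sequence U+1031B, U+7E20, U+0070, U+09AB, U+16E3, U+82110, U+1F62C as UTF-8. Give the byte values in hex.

U+1031B: 4-byte form → F0 90 8C 9B.
U+7E20: 3-byte form → E7 B8 A0.
U+0070: 1-byte form → 70.
U+09AB: 3-byte form → E0 A6 AB.
U+16E3: 3-byte form → E1 9B A3.
U+82110: 4-byte form → F2 82 84 90.
U+1F62C: 4-byte form → F0 9F 98 AC.
Concatenated (22 bytes): F0 90 8C 9B E7 B8 A0 70 E0 A6 AB E1 9B A3 F2 82 84 90 F0 9F 98 AC.

F0 90 8C 9B E7 B8 A0 70 E0 A6 AB E1 9B A3 F2 82 84 90 F0 9F 98 AC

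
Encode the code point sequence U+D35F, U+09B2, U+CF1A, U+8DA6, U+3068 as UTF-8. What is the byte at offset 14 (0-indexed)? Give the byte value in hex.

U+D35F → 3-byte form ED 8D 9F at offsets 0–2.
U+09B2 → 3-byte form E0 A6 B2 at offsets 3–5.
U+CF1A → 3-byte form EC BC 9A at offsets 6–8.
U+8DA6 → 3-byte form E8 B6 A6 at offsets 9–11.
U+3068 → 3-byte form E3 81 A8 at offsets 12–14.
Offset 14 falls in char 5's range; it's byte 3 of E3 81 A8 = 0xA8.

0xA8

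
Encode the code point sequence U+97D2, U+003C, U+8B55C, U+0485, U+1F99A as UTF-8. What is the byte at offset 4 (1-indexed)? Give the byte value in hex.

1-indexed offset 4 is 0-indexed offset 3.
U+97D2 → 3-byte form E9 9F 92 at offsets 0–2.
U+003C → 1-byte form 3C at offsets 3–3.
Offset 3 falls in char 2's range; it's byte 1 of 3C = 0x3C.

0x3C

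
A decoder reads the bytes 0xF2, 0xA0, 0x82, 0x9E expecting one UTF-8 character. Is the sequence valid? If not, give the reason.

valid

Leading byte 0xF2 = 11110010 → 4-byte form.
Continuation bytes 0xA0=10100000, 0x82=10000010, 0x9E=10011110 all match 10xxxxxx.
Decoded value 0xA009E is ≥ 0x10000 (shortest form) and not a surrogate.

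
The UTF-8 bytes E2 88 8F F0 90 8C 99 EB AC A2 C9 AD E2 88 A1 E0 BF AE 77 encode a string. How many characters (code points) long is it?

7

Byte at offset 0: 0xE2 = 11100010 → 3-byte char (#1). Advance 3.
Byte at offset 3: 0xF0 = 11110000 → 4-byte char (#2). Advance 4.
Byte at offset 7: 0xEB = 11101011 → 3-byte char (#3). Advance 3.
Byte at offset 10: 0xC9 = 11001001 → 2-byte char (#4). Advance 2.
Byte at offset 12: 0xE2 = 11100010 → 3-byte char (#5). Advance 3.
Byte at offset 15: 0xE0 = 11100000 → 3-byte char (#6). Advance 3.
Byte at offset 18: 0x77 = 01110111 → 1-byte char (#7). Advance 1.
Reached end at offset 19 after 7 code points.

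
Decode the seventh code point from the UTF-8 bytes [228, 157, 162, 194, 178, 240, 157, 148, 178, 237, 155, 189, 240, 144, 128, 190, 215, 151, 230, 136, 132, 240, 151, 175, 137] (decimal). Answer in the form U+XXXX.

U+6204

Offset 0: leading byte 0xE4 = 11100100 → 3-byte char #1 = E4 9D A2.
Offset 3: leading byte 0xC2 = 11000010 → 2-byte char #2 = C2 B2.
Offset 5: leading byte 0xF0 = 11110000 → 4-byte char #3 = F0 9D 94 B2.
Offset 9: leading byte 0xED = 11101101 → 3-byte char #4 = ED 9B BD.
Offset 12: leading byte 0xF0 = 11110000 → 4-byte char #5 = F0 90 80 BE.
Offset 16: leading byte 0xD7 = 11010111 → 2-byte char #6 = D7 97.
Offset 18: leading byte 0xE6 = 11100110 → 3-byte char #7 = E6 88 84.
Leading byte 0xE6 = 11100110 matches 1110xxxx → 3-byte sequence.
Byte 1: 0xE6 = 11100110, payload 0110 (4 bits).
Byte 2: 0x88 = 10001000 (10xxxxxx ✓), payload 001000.
Byte 3: 0x84 = 10000100 (10xxxxxx ✓), payload 000100.
Concatenate: 0110001000000100 = 0x6204 (16 bits → U+6204).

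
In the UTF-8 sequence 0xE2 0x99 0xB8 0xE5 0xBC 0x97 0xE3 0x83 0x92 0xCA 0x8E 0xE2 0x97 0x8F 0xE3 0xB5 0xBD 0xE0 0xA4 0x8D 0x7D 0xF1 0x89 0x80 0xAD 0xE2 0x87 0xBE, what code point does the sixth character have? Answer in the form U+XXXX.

Offset 0: leading byte 0xE2 = 11100010 → 3-byte char #1 = E2 99 B8.
Offset 3: leading byte 0xE5 = 11100101 → 3-byte char #2 = E5 BC 97.
Offset 6: leading byte 0xE3 = 11100011 → 3-byte char #3 = E3 83 92.
Offset 9: leading byte 0xCA = 11001010 → 2-byte char #4 = CA 8E.
Offset 11: leading byte 0xE2 = 11100010 → 3-byte char #5 = E2 97 8F.
Offset 14: leading byte 0xE3 = 11100011 → 3-byte char #6 = E3 B5 BD.
Leading byte 0xE3 = 11100011 matches 1110xxxx → 3-byte sequence.
Byte 1: 0xE3 = 11100011, payload 0011 (4 bits).
Byte 2: 0xB5 = 10110101 (10xxxxxx ✓), payload 110101.
Byte 3: 0xBD = 10111101 (10xxxxxx ✓), payload 111101.
Concatenate: 0011110101111101 = 0x3D7D (16 bits → U+3D7D).

U+3D7D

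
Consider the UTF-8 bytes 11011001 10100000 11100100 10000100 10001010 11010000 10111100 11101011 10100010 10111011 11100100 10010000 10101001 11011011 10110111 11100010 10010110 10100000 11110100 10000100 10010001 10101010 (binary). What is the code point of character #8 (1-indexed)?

Offset 0: leading byte 0xD9 = 11011001 → 2-byte char #1 = D9 A0.
Offset 2: leading byte 0xE4 = 11100100 → 3-byte char #2 = E4 84 8A.
Offset 5: leading byte 0xD0 = 11010000 → 2-byte char #3 = D0 BC.
Offset 7: leading byte 0xEB = 11101011 → 3-byte char #4 = EB A2 BB.
Offset 10: leading byte 0xE4 = 11100100 → 3-byte char #5 = E4 90 A9.
Offset 13: leading byte 0xDB = 11011011 → 2-byte char #6 = DB B7.
Offset 15: leading byte 0xE2 = 11100010 → 3-byte char #7 = E2 96 A0.
Offset 18: leading byte 0xF4 = 11110100 → 4-byte char #8 = F4 84 91 AA.
Leading byte 0xF4 = 11110100 matches 11110xxx → 4-byte sequence.
Byte 1: 0xF4 = 11110100, payload 100 (3 bits).
Byte 2: 0x84 = 10000100 (10xxxxxx ✓), payload 000100.
Byte 3: 0x91 = 10010001 (10xxxxxx ✓), payload 010001.
Byte 4: 0xAA = 10101010 (10xxxxxx ✓), payload 101010.
Concatenate: 100000100010001101010 = 0x10446A (21 bits → U+10446A).

U+10446A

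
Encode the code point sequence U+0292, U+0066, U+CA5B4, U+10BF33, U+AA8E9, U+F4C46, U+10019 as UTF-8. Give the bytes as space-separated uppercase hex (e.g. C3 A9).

CA 92 66 F3 8A 96 B4 F4 8B BC B3 F2 AA A3 A9 F3 B4 B1 86 F0 90 80 99

U+0292: 2-byte form → CA 92.
U+0066: 1-byte form → 66.
U+CA5B4: 4-byte form → F3 8A 96 B4.
U+10BF33: 4-byte form → F4 8B BC B3.
U+AA8E9: 4-byte form → F2 AA A3 A9.
U+F4C46: 4-byte form → F3 B4 B1 86.
U+10019: 4-byte form → F0 90 80 99.
Concatenated (23 bytes): CA 92 66 F3 8A 96 B4 F4 8B BC B3 F2 AA A3 A9 F3 B4 B1 86 F0 90 80 99.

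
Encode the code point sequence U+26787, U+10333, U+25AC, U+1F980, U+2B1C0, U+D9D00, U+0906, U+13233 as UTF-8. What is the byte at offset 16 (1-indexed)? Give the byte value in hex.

0xF0

1-indexed offset 16 is 0-indexed offset 15.
U+26787 → 4-byte form F0 A6 9E 87 at offsets 0–3.
U+10333 → 4-byte form F0 90 8C B3 at offsets 4–7.
U+25AC → 3-byte form E2 96 AC at offsets 8–10.
U+1F980 → 4-byte form F0 9F A6 80 at offsets 11–14.
U+2B1C0 → 4-byte form F0 AB 87 80 at offsets 15–18.
Offset 15 falls in char 5's range; it's byte 1 of F0 AB 87 80 = 0xF0.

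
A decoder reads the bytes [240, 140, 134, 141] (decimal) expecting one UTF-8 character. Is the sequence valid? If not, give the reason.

invalid (overlong encoding)

Leading byte 0xF0 = 11110000 → 4-byte form.
Continuation bytes all match 10xxxxxx. Payload decodes to 0xC18D.
But 0xC18D < 0x10000, the minimum for a 4-byte sequence — this is an overlong encoding.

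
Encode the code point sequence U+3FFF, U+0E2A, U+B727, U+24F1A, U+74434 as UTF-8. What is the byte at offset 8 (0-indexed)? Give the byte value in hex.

0xA7

U+3FFF → 3-byte form E3 BF BF at offsets 0–2.
U+0E2A → 3-byte form E0 B8 AA at offsets 3–5.
U+B727 → 3-byte form EB 9C A7 at offsets 6–8.
Offset 8 falls in char 3's range; it's byte 3 of EB 9C A7 = 0xA7.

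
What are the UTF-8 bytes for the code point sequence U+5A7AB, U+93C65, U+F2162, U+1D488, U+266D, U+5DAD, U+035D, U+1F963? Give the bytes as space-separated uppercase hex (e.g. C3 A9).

F1 9A 9E AB F2 93 B1 A5 F3 B2 85 A2 F0 9D 92 88 E2 99 AD E5 B6 AD CD 9D F0 9F A5 A3

U+5A7AB: 4-byte form → F1 9A 9E AB.
U+93C65: 4-byte form → F2 93 B1 A5.
U+F2162: 4-byte form → F3 B2 85 A2.
U+1D488: 4-byte form → F0 9D 92 88.
U+266D: 3-byte form → E2 99 AD.
U+5DAD: 3-byte form → E5 B6 AD.
U+035D: 2-byte form → CD 9D.
U+1F963: 4-byte form → F0 9F A5 A3.
Concatenated (28 bytes): F1 9A 9E AB F2 93 B1 A5 F3 B2 85 A2 F0 9D 92 88 E2 99 AD E5 B6 AD CD 9D F0 9F A5 A3.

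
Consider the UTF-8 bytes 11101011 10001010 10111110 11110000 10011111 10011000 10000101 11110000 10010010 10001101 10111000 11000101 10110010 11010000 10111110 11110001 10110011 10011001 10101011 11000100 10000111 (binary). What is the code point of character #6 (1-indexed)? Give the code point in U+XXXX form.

U+7366B

Offset 0: leading byte 0xEB = 11101011 → 3-byte char #1 = EB 8A BE.
Offset 3: leading byte 0xF0 = 11110000 → 4-byte char #2 = F0 9F 98 85.
Offset 7: leading byte 0xF0 = 11110000 → 4-byte char #3 = F0 92 8D B8.
Offset 11: leading byte 0xC5 = 11000101 → 2-byte char #4 = C5 B2.
Offset 13: leading byte 0xD0 = 11010000 → 2-byte char #5 = D0 BE.
Offset 15: leading byte 0xF1 = 11110001 → 4-byte char #6 = F1 B3 99 AB.
Leading byte 0xF1 = 11110001 matches 11110xxx → 4-byte sequence.
Byte 1: 0xF1 = 11110001, payload 001 (3 bits).
Byte 2: 0xB3 = 10110011 (10xxxxxx ✓), payload 110011.
Byte 3: 0x99 = 10011001 (10xxxxxx ✓), payload 011001.
Byte 4: 0xAB = 10101011 (10xxxxxx ✓), payload 101011.
Concatenate: 001110011011001101011 = 0x7366B (21 bits → U+7366B).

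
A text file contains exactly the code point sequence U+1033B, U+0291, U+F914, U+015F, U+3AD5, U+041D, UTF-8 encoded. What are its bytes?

U+1033B: 4-byte form → F0 90 8C BB.
U+0291: 2-byte form → CA 91.
U+F914: 3-byte form → EF A4 94.
U+015F: 2-byte form → C5 9F.
U+3AD5: 3-byte form → E3 AB 95.
U+041D: 2-byte form → D0 9D.
Concatenated (16 bytes): F0 90 8C BB CA 91 EF A4 94 C5 9F E3 AB 95 D0 9D.

F0 90 8C BB CA 91 EF A4 94 C5 9F E3 AB 95 D0 9D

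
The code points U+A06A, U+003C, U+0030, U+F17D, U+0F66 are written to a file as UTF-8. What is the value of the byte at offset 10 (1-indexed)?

1-indexed offset 10 is 0-indexed offset 9.
U+A06A → 3-byte form EA 81 AA at offsets 0–2.
U+003C → 1-byte form 3C at offsets 3–3.
U+0030 → 1-byte form 30 at offsets 4–4.
U+F17D → 3-byte form EF 85 BD at offsets 5–7.
U+0F66 → 3-byte form E0 BD A6 at offsets 8–10.
Offset 9 falls in char 5's range; it's byte 2 of E0 BD A6 = 0xBD.

0xBD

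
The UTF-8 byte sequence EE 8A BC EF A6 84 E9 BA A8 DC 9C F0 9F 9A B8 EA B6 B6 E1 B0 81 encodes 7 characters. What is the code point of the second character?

Offset 0: leading byte 0xEE = 11101110 → 3-byte char #1 = EE 8A BC.
Offset 3: leading byte 0xEF = 11101111 → 3-byte char #2 = EF A6 84.
Leading byte 0xEF = 11101111 matches 1110xxxx → 3-byte sequence.
Byte 1: 0xEF = 11101111, payload 1111 (4 bits).
Byte 2: 0xA6 = 10100110 (10xxxxxx ✓), payload 100110.
Byte 3: 0x84 = 10000100 (10xxxxxx ✓), payload 000100.
Concatenate: 1111100110000100 = 0xF984 (16 bits → U+F984).

U+F984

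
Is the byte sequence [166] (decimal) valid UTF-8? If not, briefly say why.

Byte 0xA6 = 10100110 has the form 10xxxxxx — a continuation byte — but there is no preceding leading byte.

invalid (continuation byte with no leading byte)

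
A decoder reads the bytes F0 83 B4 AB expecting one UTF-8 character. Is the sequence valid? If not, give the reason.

Leading byte 0xF0 = 11110000 → 4-byte form.
Continuation bytes all match 10xxxxxx. Payload decodes to 0x3D2B.
But 0x3D2B < 0x10000, the minimum for a 4-byte sequence — this is an overlong encoding.

invalid (overlong encoding)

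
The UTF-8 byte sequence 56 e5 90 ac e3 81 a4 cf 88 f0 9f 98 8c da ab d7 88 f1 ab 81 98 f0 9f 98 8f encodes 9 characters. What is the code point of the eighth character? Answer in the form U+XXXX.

U+6B058

Offset 0: leading byte 0x56 = 01010110 → 1-byte char #1 = 56.
Offset 1: leading byte 0xE5 = 11100101 → 3-byte char #2 = E5 90 AC.
Offset 4: leading byte 0xE3 = 11100011 → 3-byte char #3 = E3 81 A4.
Offset 7: leading byte 0xCF = 11001111 → 2-byte char #4 = CF 88.
Offset 9: leading byte 0xF0 = 11110000 → 4-byte char #5 = F0 9F 98 8C.
Offset 13: leading byte 0xDA = 11011010 → 2-byte char #6 = DA AB.
Offset 15: leading byte 0xD7 = 11010111 → 2-byte char #7 = D7 88.
Offset 17: leading byte 0xF1 = 11110001 → 4-byte char #8 = F1 AB 81 98.
Leading byte 0xF1 = 11110001 matches 11110xxx → 4-byte sequence.
Byte 1: 0xF1 = 11110001, payload 001 (3 bits).
Byte 2: 0xAB = 10101011 (10xxxxxx ✓), payload 101011.
Byte 3: 0x81 = 10000001 (10xxxxxx ✓), payload 000001.
Byte 4: 0x98 = 10011000 (10xxxxxx ✓), payload 011000.
Concatenate: 001101011000001011000 = 0x6B058 (21 bits → U+6B058).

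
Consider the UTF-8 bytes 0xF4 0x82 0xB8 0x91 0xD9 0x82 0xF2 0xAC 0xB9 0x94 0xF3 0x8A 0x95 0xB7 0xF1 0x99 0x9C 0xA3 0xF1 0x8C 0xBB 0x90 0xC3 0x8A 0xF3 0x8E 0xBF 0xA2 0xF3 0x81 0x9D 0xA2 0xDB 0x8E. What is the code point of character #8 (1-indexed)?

U+CEFE2

Offset 0: leading byte 0xF4 = 11110100 → 4-byte char #1 = F4 82 B8 91.
Offset 4: leading byte 0xD9 = 11011001 → 2-byte char #2 = D9 82.
Offset 6: leading byte 0xF2 = 11110010 → 4-byte char #3 = F2 AC B9 94.
Offset 10: leading byte 0xF3 = 11110011 → 4-byte char #4 = F3 8A 95 B7.
Offset 14: leading byte 0xF1 = 11110001 → 4-byte char #5 = F1 99 9C A3.
Offset 18: leading byte 0xF1 = 11110001 → 4-byte char #6 = F1 8C BB 90.
Offset 22: leading byte 0xC3 = 11000011 → 2-byte char #7 = C3 8A.
Offset 24: leading byte 0xF3 = 11110011 → 4-byte char #8 = F3 8E BF A2.
Leading byte 0xF3 = 11110011 matches 11110xxx → 4-byte sequence.
Byte 1: 0xF3 = 11110011, payload 011 (3 bits).
Byte 2: 0x8E = 10001110 (10xxxxxx ✓), payload 001110.
Byte 3: 0xBF = 10111111 (10xxxxxx ✓), payload 111111.
Byte 4: 0xA2 = 10100010 (10xxxxxx ✓), payload 100010.
Concatenate: 011001110111111100010 = 0xCEFE2 (21 bits → U+CEFE2).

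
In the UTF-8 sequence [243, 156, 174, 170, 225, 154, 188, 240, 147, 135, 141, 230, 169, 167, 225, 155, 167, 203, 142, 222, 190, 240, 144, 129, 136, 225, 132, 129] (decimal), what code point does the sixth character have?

Offset 0: leading byte 0xF3 = 11110011 → 4-byte char #1 = F3 9C AE AA.
Offset 4: leading byte 0xE1 = 11100001 → 3-byte char #2 = E1 9A BC.
Offset 7: leading byte 0xF0 = 11110000 → 4-byte char #3 = F0 93 87 8D.
Offset 11: leading byte 0xE6 = 11100110 → 3-byte char #4 = E6 A9 A7.
Offset 14: leading byte 0xE1 = 11100001 → 3-byte char #5 = E1 9B A7.
Offset 17: leading byte 0xCB = 11001011 → 2-byte char #6 = CB 8E.
Leading byte 0xCB = 11001011 matches 110xxxxx → 2-byte sequence.
Byte 1: 0xCB = 11001011, payload 01011 (5 bits).
Byte 2: 0x8E = 10001110 (10xxxxxx ✓), payload 001110.
Concatenate: 01011001110 = 0x2CE (11 bits → U+02CE).

U+02CE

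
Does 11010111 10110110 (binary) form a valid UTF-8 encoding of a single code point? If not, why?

valid

Leading byte 0xD7 = 11010111 → 2-byte form.
Continuation bytes 0xB6=10110110 all match 10xxxxxx.
Decoded value 0x5F6 is ≥ 0x80 (shortest form) and not a surrogate.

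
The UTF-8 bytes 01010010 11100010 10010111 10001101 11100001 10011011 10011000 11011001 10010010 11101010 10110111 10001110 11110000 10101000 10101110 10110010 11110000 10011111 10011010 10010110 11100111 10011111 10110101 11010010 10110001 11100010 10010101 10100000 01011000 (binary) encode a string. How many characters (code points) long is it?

Byte at offset 0: 0x52 = 01010010 → 1-byte char (#1). Advance 1.
Byte at offset 1: 0xE2 = 11100010 → 3-byte char (#2). Advance 3.
Byte at offset 4: 0xE1 = 11100001 → 3-byte char (#3). Advance 3.
Byte at offset 7: 0xD9 = 11011001 → 2-byte char (#4). Advance 2.
Byte at offset 9: 0xEA = 11101010 → 3-byte char (#5). Advance 3.
Byte at offset 12: 0xF0 = 11110000 → 4-byte char (#6). Advance 4.
Byte at offset 16: 0xF0 = 11110000 → 4-byte char (#7). Advance 4.
Byte at offset 20: 0xE7 = 11100111 → 3-byte char (#8). Advance 3.
Byte at offset 23: 0xD2 = 11010010 → 2-byte char (#9). Advance 2.
Byte at offset 25: 0xE2 = 11100010 → 3-byte char (#10). Advance 3.
Byte at offset 28: 0x58 = 01011000 → 1-byte char (#11). Advance 1.
Reached end at offset 29 after 11 code points.

11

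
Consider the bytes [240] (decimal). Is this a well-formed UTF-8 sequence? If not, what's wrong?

invalid (sequence truncated)

Leading byte 0xF0 = 11110000 → 4-byte form, but only 1 byte is present.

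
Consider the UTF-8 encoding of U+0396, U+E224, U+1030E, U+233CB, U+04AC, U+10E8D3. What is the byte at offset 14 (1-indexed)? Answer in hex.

1-indexed offset 14 is 0-indexed offset 13.
U+0396 → 2-byte form CE 96 at offsets 0–1.
U+E224 → 3-byte form EE 88 A4 at offsets 2–4.
U+1030E → 4-byte form F0 90 8C 8E at offsets 5–8.
U+233CB → 4-byte form F0 A3 8F 8B at offsets 9–12.
U+04AC → 2-byte form D2 AC at offsets 13–14.
Offset 13 falls in char 5's range; it's byte 1 of D2 AC = 0xD2.

0xD2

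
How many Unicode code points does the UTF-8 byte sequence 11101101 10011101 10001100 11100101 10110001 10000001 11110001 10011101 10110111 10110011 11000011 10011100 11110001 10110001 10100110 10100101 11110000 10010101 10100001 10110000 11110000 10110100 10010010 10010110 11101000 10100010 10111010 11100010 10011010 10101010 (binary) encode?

9

Byte at offset 0: 0xED = 11101101 → 3-byte char (#1). Advance 3.
Byte at offset 3: 0xE5 = 11100101 → 3-byte char (#2). Advance 3.
Byte at offset 6: 0xF1 = 11110001 → 4-byte char (#3). Advance 4.
Byte at offset 10: 0xC3 = 11000011 → 2-byte char (#4). Advance 2.
Byte at offset 12: 0xF1 = 11110001 → 4-byte char (#5). Advance 4.
Byte at offset 16: 0xF0 = 11110000 → 4-byte char (#6). Advance 4.
Byte at offset 20: 0xF0 = 11110000 → 4-byte char (#7). Advance 4.
Byte at offset 24: 0xE8 = 11101000 → 3-byte char (#8). Advance 3.
Byte at offset 27: 0xE2 = 11100010 → 3-byte char (#9). Advance 3.
Reached end at offset 30 after 9 code points.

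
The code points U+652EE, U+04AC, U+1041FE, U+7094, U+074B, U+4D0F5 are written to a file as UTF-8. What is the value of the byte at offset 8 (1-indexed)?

1-indexed offset 8 is 0-indexed offset 7.
U+652EE → 4-byte form F1 A5 8B AE at offsets 0–3.
U+04AC → 2-byte form D2 AC at offsets 4–5.
U+1041FE → 4-byte form F4 84 87 BE at offsets 6–9.
Offset 7 falls in char 3's range; it's byte 2 of F4 84 87 BE = 0x84.

0x84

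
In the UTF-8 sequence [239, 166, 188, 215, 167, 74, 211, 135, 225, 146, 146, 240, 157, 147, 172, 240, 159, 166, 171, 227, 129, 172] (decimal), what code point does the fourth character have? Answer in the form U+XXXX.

Offset 0: leading byte 0xEF = 11101111 → 3-byte char #1 = EF A6 BC.
Offset 3: leading byte 0xD7 = 11010111 → 2-byte char #2 = D7 A7.
Offset 5: leading byte 0x4A = 01001010 → 1-byte char #3 = 4A.
Offset 6: leading byte 0xD3 = 11010011 → 2-byte char #4 = D3 87.
Leading byte 0xD3 = 11010011 matches 110xxxxx → 2-byte sequence.
Byte 1: 0xD3 = 11010011, payload 10011 (5 bits).
Byte 2: 0x87 = 10000111 (10xxxxxx ✓), payload 000111.
Concatenate: 10011000111 = 0x4C7 (11 bits → U+04C7).

U+04C7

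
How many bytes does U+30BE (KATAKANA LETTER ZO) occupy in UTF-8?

U+30BE = 0x30BE. UTF-8 uses 1 byte below 0x80, 2 below 0x800, 3 below 0x10000, 4 up to 0x10FFFF. 0x30BE is in U+0800–U+FFFF → 3 bytes.

3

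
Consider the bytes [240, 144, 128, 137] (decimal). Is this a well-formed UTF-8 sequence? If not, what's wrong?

valid

Leading byte 0xF0 = 11110000 → 4-byte form.
Continuation bytes 0x90=10010000, 0x80=10000000, 0x89=10001001 all match 10xxxxxx.
Decoded value 0x10009 is ≥ 0x10000 (shortest form) and not a surrogate.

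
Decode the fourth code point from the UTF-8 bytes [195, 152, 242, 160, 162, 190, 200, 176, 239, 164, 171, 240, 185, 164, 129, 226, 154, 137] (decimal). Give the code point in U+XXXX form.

Offset 0: leading byte 0xC3 = 11000011 → 2-byte char #1 = C3 98.
Offset 2: leading byte 0xF2 = 11110010 → 4-byte char #2 = F2 A0 A2 BE.
Offset 6: leading byte 0xC8 = 11001000 → 2-byte char #3 = C8 B0.
Offset 8: leading byte 0xEF = 11101111 → 3-byte char #4 = EF A4 AB.
Leading byte 0xEF = 11101111 matches 1110xxxx → 3-byte sequence.
Byte 1: 0xEF = 11101111, payload 1111 (4 bits).
Byte 2: 0xA4 = 10100100 (10xxxxxx ✓), payload 100100.
Byte 3: 0xAB = 10101011 (10xxxxxx ✓), payload 101011.
Concatenate: 1111100100101011 = 0xF92B (16 bits → U+F92B).

U+F92B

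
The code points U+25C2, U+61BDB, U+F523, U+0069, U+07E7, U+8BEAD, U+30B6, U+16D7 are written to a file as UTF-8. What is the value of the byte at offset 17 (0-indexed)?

0xE3

U+25C2 → 3-byte form E2 97 82 at offsets 0–2.
U+61BDB → 4-byte form F1 A1 AF 9B at offsets 3–6.
U+F523 → 3-byte form EF 94 A3 at offsets 7–9.
U+0069 → 1-byte form 69 at offsets 10–10.
U+07E7 → 2-byte form DF A7 at offsets 11–12.
U+8BEAD → 4-byte form F2 8B BA AD at offsets 13–16.
U+30B6 → 3-byte form E3 82 B6 at offsets 17–19.
Offset 17 falls in char 7's range; it's byte 1 of E3 82 B6 = 0xE3.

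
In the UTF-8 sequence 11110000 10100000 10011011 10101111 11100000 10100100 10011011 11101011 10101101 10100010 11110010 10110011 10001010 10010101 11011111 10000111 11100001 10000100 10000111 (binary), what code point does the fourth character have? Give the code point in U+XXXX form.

Offset 0: leading byte 0xF0 = 11110000 → 4-byte char #1 = F0 A0 9B AF.
Offset 4: leading byte 0xE0 = 11100000 → 3-byte char #2 = E0 A4 9B.
Offset 7: leading byte 0xEB = 11101011 → 3-byte char #3 = EB AD A2.
Offset 10: leading byte 0xF2 = 11110010 → 4-byte char #4 = F2 B3 8A 95.
Leading byte 0xF2 = 11110010 matches 11110xxx → 4-byte sequence.
Byte 1: 0xF2 = 11110010, payload 010 (3 bits).
Byte 2: 0xB3 = 10110011 (10xxxxxx ✓), payload 110011.
Byte 3: 0x8A = 10001010 (10xxxxxx ✓), payload 001010.
Byte 4: 0x95 = 10010101 (10xxxxxx ✓), payload 010101.
Concatenate: 010110011001010010101 = 0xB3295 (21 bits → U+B3295).

U+B3295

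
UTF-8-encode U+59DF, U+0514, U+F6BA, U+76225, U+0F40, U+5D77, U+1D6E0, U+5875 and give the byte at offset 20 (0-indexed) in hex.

U+59DF → 3-byte form E5 A7 9F at offsets 0–2.
U+0514 → 2-byte form D4 94 at offsets 3–4.
U+F6BA → 3-byte form EF 9A BA at offsets 5–7.
U+76225 → 4-byte form F1 B6 88 A5 at offsets 8–11.
U+0F40 → 3-byte form E0 BD 80 at offsets 12–14.
U+5D77 → 3-byte form E5 B5 B7 at offsets 15–17.
U+1D6E0 → 4-byte form F0 9D 9B A0 at offsets 18–21.
Offset 20 falls in char 7's range; it's byte 3 of F0 9D 9B A0 = 0x9B.

0x9B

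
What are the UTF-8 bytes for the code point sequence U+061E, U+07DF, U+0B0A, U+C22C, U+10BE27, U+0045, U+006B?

U+061E: 2-byte form → D8 9E.
U+07DF: 2-byte form → DF 9F.
U+0B0A: 3-byte form → E0 AC 8A.
U+C22C: 3-byte form → EC 88 AC.
U+10BE27: 4-byte form → F4 8B B8 A7.
U+0045: 1-byte form → 45.
U+006B: 1-byte form → 6B.
Concatenated (16 bytes): D8 9E DF 9F E0 AC 8A EC 88 AC F4 8B B8 A7 45 6B.

D8 9E DF 9F E0 AC 8A EC 88 AC F4 8B B8 A7 45 6B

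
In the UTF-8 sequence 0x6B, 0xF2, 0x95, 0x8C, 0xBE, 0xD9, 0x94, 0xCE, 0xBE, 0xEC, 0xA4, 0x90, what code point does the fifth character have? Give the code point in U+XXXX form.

U+C910

Offset 0: leading byte 0x6B = 01101011 → 1-byte char #1 = 6B.
Offset 1: leading byte 0xF2 = 11110010 → 4-byte char #2 = F2 95 8C BE.
Offset 5: leading byte 0xD9 = 11011001 → 2-byte char #3 = D9 94.
Offset 7: leading byte 0xCE = 11001110 → 2-byte char #4 = CE BE.
Offset 9: leading byte 0xEC = 11101100 → 3-byte char #5 = EC A4 90.
Leading byte 0xEC = 11101100 matches 1110xxxx → 3-byte sequence.
Byte 1: 0xEC = 11101100, payload 1100 (4 bits).
Byte 2: 0xA4 = 10100100 (10xxxxxx ✓), payload 100100.
Byte 3: 0x90 = 10010000 (10xxxxxx ✓), payload 010000.
Concatenate: 1100100100010000 = 0xC910 (16 bits → U+C910).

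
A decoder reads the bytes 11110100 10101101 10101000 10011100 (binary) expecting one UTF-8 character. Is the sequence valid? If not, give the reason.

invalid (encodes a value above U+10FFFF)

Leading byte 0xF4 = 11110100 → 4-byte form.
Payload = 0x12DA1C, which exceeds U+10FFFF, the maximum Unicode code point. (Leading bytes F5–FF, or F4 followed by ≥ 0x90, are invalid.)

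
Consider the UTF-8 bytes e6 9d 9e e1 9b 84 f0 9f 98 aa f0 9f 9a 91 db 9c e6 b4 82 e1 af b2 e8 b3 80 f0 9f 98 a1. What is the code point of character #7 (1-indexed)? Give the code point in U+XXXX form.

U+1BF2

Offset 0: leading byte 0xE6 = 11100110 → 3-byte char #1 = E6 9D 9E.
Offset 3: leading byte 0xE1 = 11100001 → 3-byte char #2 = E1 9B 84.
Offset 6: leading byte 0xF0 = 11110000 → 4-byte char #3 = F0 9F 98 AA.
Offset 10: leading byte 0xF0 = 11110000 → 4-byte char #4 = F0 9F 9A 91.
Offset 14: leading byte 0xDB = 11011011 → 2-byte char #5 = DB 9C.
Offset 16: leading byte 0xE6 = 11100110 → 3-byte char #6 = E6 B4 82.
Offset 19: leading byte 0xE1 = 11100001 → 3-byte char #7 = E1 AF B2.
Leading byte 0xE1 = 11100001 matches 1110xxxx → 3-byte sequence.
Byte 1: 0xE1 = 11100001, payload 0001 (4 bits).
Byte 2: 0xAF = 10101111 (10xxxxxx ✓), payload 101111.
Byte 3: 0xB2 = 10110010 (10xxxxxx ✓), payload 110010.
Concatenate: 0001101111110010 = 0x1BF2 (16 bits → U+1BF2).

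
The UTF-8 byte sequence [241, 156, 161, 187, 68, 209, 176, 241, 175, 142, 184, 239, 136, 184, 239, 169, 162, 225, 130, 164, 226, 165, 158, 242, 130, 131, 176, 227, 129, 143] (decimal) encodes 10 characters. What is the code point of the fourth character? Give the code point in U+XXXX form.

Offset 0: leading byte 0xF1 = 11110001 → 4-byte char #1 = F1 9C A1 BB.
Offset 4: leading byte 0x44 = 01000100 → 1-byte char #2 = 44.
Offset 5: leading byte 0xD1 = 11010001 → 2-byte char #3 = D1 B0.
Offset 7: leading byte 0xF1 = 11110001 → 4-byte char #4 = F1 AF 8E B8.
Leading byte 0xF1 = 11110001 matches 11110xxx → 4-byte sequence.
Byte 1: 0xF1 = 11110001, payload 001 (3 bits).
Byte 2: 0xAF = 10101111 (10xxxxxx ✓), payload 101111.
Byte 3: 0x8E = 10001110 (10xxxxxx ✓), payload 001110.
Byte 4: 0xB8 = 10111000 (10xxxxxx ✓), payload 111000.
Concatenate: 001101111001110111000 = 0x6F3B8 (21 bits → U+6F3B8).

U+6F3B8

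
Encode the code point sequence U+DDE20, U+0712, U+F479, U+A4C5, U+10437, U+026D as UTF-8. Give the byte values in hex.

F3 9D B8 A0 DC 92 EF 91 B9 EA 93 85 F0 90 90 B7 C9 AD

U+DDE20: 4-byte form → F3 9D B8 A0.
U+0712: 2-byte form → DC 92.
U+F479: 3-byte form → EF 91 B9.
U+A4C5: 3-byte form → EA 93 85.
U+10437: 4-byte form → F0 90 90 B7.
U+026D: 2-byte form → C9 AD.
Concatenated (18 bytes): F3 9D B8 A0 DC 92 EF 91 B9 EA 93 85 F0 90 90 B7 C9 AD.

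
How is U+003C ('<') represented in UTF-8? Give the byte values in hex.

3C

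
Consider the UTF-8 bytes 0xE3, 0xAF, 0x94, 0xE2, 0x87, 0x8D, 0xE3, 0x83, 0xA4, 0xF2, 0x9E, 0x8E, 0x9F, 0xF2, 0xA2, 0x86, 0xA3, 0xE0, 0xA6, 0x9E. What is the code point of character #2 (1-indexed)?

Offset 0: leading byte 0xE3 = 11100011 → 3-byte char #1 = E3 AF 94.
Offset 3: leading byte 0xE2 = 11100010 → 3-byte char #2 = E2 87 8D.
Leading byte 0xE2 = 11100010 matches 1110xxxx → 3-byte sequence.
Byte 1: 0xE2 = 11100010, payload 0010 (4 bits).
Byte 2: 0x87 = 10000111 (10xxxxxx ✓), payload 000111.
Byte 3: 0x8D = 10001101 (10xxxxxx ✓), payload 001101.
Concatenate: 0010000111001101 = 0x21CD (16 bits → U+21CD).

U+21CD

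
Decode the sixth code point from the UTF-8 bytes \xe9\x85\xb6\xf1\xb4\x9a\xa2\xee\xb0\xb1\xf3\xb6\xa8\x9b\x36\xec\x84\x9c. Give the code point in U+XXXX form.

Offset 0: leading byte 0xE9 = 11101001 → 3-byte char #1 = E9 85 B6.
Offset 3: leading byte 0xF1 = 11110001 → 4-byte char #2 = F1 B4 9A A2.
Offset 7: leading byte 0xEE = 11101110 → 3-byte char #3 = EE B0 B1.
Offset 10: leading byte 0xF3 = 11110011 → 4-byte char #4 = F3 B6 A8 9B.
Offset 14: leading byte 0x36 = 00110110 → 1-byte char #5 = 36.
Offset 15: leading byte 0xEC = 11101100 → 3-byte char #6 = EC 84 9C.
Leading byte 0xEC = 11101100 matches 1110xxxx → 3-byte sequence.
Byte 1: 0xEC = 11101100, payload 1100 (4 bits).
Byte 2: 0x84 = 10000100 (10xxxxxx ✓), payload 000100.
Byte 3: 0x9C = 10011100 (10xxxxxx ✓), payload 011100.
Concatenate: 1100000100011100 = 0xC11C (16 bits → U+C11C).

U+C11C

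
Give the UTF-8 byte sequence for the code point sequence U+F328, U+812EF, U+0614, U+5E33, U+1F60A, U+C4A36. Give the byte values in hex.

U+F328: 3-byte form → EF 8C A8.
U+812EF: 4-byte form → F2 81 8B AF.
U+0614: 2-byte form → D8 94.
U+5E33: 3-byte form → E5 B8 B3.
U+1F60A: 4-byte form → F0 9F 98 8A.
U+C4A36: 4-byte form → F3 84 A8 B6.
Concatenated (20 bytes): EF 8C A8 F2 81 8B AF D8 94 E5 B8 B3 F0 9F 98 8A F3 84 A8 B6.

EF 8C A8 F2 81 8B AF D8 94 E5 B8 B3 F0 9F 98 8A F3 84 A8 B6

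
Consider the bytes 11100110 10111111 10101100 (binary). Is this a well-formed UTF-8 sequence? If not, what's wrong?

valid

Leading byte 0xE6 = 11100110 → 3-byte form.
Continuation bytes 0xBF=10111111, 0xAC=10101100 all match 10xxxxxx.
Decoded value 0x6FEC is ≥ 0x800 (shortest form) and not a surrogate.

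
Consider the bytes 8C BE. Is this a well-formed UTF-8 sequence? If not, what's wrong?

Byte 0x8C = 10001100 has the form 10xxxxxx — a continuation byte — but there is no preceding leading byte.

invalid (continuation byte with no leading byte)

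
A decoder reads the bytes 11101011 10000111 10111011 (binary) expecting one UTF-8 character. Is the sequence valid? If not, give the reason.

Leading byte 0xEB = 11101011 → 3-byte form.
Continuation bytes 0x87=10000111, 0xBB=10111011 all match 10xxxxxx.
Decoded value 0xB1FB is ≥ 0x800 (shortest form) and not a surrogate.

valid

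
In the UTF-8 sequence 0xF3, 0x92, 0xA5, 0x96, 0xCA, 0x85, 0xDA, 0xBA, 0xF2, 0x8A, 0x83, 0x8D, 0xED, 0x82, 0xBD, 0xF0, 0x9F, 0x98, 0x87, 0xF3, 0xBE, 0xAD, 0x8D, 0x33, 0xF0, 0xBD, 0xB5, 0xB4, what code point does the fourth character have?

Offset 0: leading byte 0xF3 = 11110011 → 4-byte char #1 = F3 92 A5 96.
Offset 4: leading byte 0xCA = 11001010 → 2-byte char #2 = CA 85.
Offset 6: leading byte 0xDA = 11011010 → 2-byte char #3 = DA BA.
Offset 8: leading byte 0xF2 = 11110010 → 4-byte char #4 = F2 8A 83 8D.
Leading byte 0xF2 = 11110010 matches 11110xxx → 4-byte sequence.
Byte 1: 0xF2 = 11110010, payload 010 (3 bits).
Byte 2: 0x8A = 10001010 (10xxxxxx ✓), payload 001010.
Byte 3: 0x83 = 10000011 (10xxxxxx ✓), payload 000011.
Byte 4: 0x8D = 10001101 (10xxxxxx ✓), payload 001101.
Concatenate: 010001010000011001101 = 0x8A0CD (21 bits → U+8A0CD).

U+8A0CD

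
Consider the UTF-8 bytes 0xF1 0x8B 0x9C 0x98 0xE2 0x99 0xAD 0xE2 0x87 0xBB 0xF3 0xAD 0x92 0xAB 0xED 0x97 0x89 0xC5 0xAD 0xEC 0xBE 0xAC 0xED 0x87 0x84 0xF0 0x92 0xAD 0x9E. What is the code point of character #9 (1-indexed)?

U+12B5E

Offset 0: leading byte 0xF1 = 11110001 → 4-byte char #1 = F1 8B 9C 98.
Offset 4: leading byte 0xE2 = 11100010 → 3-byte char #2 = E2 99 AD.
Offset 7: leading byte 0xE2 = 11100010 → 3-byte char #3 = E2 87 BB.
Offset 10: leading byte 0xF3 = 11110011 → 4-byte char #4 = F3 AD 92 AB.
Offset 14: leading byte 0xED = 11101101 → 3-byte char #5 = ED 97 89.
Offset 17: leading byte 0xC5 = 11000101 → 2-byte char #6 = C5 AD.
Offset 19: leading byte 0xEC = 11101100 → 3-byte char #7 = EC BE AC.
Offset 22: leading byte 0xED = 11101101 → 3-byte char #8 = ED 87 84.
Offset 25: leading byte 0xF0 = 11110000 → 4-byte char #9 = F0 92 AD 9E.
Leading byte 0xF0 = 11110000 matches 11110xxx → 4-byte sequence.
Byte 1: 0xF0 = 11110000, payload 000 (3 bits).
Byte 2: 0x92 = 10010010 (10xxxxxx ✓), payload 010010.
Byte 3: 0xAD = 10101101 (10xxxxxx ✓), payload 101101.
Byte 4: 0x9E = 10011110 (10xxxxxx ✓), payload 011110.
Concatenate: 000010010101101011110 = 0x12B5E (21 bits → U+12B5E).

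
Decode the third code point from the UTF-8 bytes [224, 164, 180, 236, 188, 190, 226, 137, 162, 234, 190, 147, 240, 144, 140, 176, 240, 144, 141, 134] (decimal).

U+2262

Offset 0: leading byte 0xE0 = 11100000 → 3-byte char #1 = E0 A4 B4.
Offset 3: leading byte 0xEC = 11101100 → 3-byte char #2 = EC BC BE.
Offset 6: leading byte 0xE2 = 11100010 → 3-byte char #3 = E2 89 A2.
Leading byte 0xE2 = 11100010 matches 1110xxxx → 3-byte sequence.
Byte 1: 0xE2 = 11100010, payload 0010 (4 bits).
Byte 2: 0x89 = 10001001 (10xxxxxx ✓), payload 001001.
Byte 3: 0xA2 = 10100010 (10xxxxxx ✓), payload 100010.
Concatenate: 0010001001100010 = 0x2262 (16 bits → U+2262).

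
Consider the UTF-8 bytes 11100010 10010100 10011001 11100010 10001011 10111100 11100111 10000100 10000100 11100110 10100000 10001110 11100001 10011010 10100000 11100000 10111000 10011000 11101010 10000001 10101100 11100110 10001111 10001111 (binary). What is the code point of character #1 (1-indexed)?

Offset 0: leading byte 0xE2 = 11100010 → 3-byte char #1 = E2 94 99.
Leading byte 0xE2 = 11100010 matches 1110xxxx → 3-byte sequence.
Byte 1: 0xE2 = 11100010, payload 0010 (4 bits).
Byte 2: 0x94 = 10010100 (10xxxxxx ✓), payload 010100.
Byte 3: 0x99 = 10011001 (10xxxxxx ✓), payload 011001.
Concatenate: 0010010100011001 = 0x2519 (16 bits → U+2519).

U+2519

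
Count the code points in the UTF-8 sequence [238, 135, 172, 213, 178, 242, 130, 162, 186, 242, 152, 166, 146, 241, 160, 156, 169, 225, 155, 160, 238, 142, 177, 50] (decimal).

8

Byte at offset 0: 0xEE = 11101110 → 3-byte char (#1). Advance 3.
Byte at offset 3: 0xD5 = 11010101 → 2-byte char (#2). Advance 2.
Byte at offset 5: 0xF2 = 11110010 → 4-byte char (#3). Advance 4.
Byte at offset 9: 0xF2 = 11110010 → 4-byte char (#4). Advance 4.
Byte at offset 13: 0xF1 = 11110001 → 4-byte char (#5). Advance 4.
Byte at offset 17: 0xE1 = 11100001 → 3-byte char (#6). Advance 3.
Byte at offset 20: 0xEE = 11101110 → 3-byte char (#7). Advance 3.
Byte at offset 23: 0x32 = 00110010 → 1-byte char (#8). Advance 1.
Reached end at offset 24 after 8 code points.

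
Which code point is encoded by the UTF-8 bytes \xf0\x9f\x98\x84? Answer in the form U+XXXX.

U+1F604

Leading byte 0xF0 = 11110000 matches 11110xxx → 4-byte sequence.
Byte 1: 0xF0 = 11110000, payload 000 (3 bits).
Byte 2: 0x9F = 10011111 (10xxxxxx ✓), payload 011111.
Byte 3: 0x98 = 10011000 (10xxxxxx ✓), payload 011000.
Byte 4: 0x84 = 10000100 (10xxxxxx ✓), payload 000100.
Concatenate: 000011111011000000100 = 0x1F604 (21 bits → U+1F604).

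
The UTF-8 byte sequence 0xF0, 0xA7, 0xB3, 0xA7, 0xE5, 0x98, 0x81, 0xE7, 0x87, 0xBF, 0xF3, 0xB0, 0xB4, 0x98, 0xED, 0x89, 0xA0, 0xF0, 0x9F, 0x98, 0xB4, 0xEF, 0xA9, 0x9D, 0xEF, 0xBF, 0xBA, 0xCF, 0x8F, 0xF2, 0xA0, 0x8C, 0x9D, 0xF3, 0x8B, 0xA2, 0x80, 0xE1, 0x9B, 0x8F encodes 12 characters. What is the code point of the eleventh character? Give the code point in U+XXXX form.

U+CB880

Offset 0: leading byte 0xF0 = 11110000 → 4-byte char #1 = F0 A7 B3 A7.
Offset 4: leading byte 0xE5 = 11100101 → 3-byte char #2 = E5 98 81.
Offset 7: leading byte 0xE7 = 11100111 → 3-byte char #3 = E7 87 BF.
Offset 10: leading byte 0xF3 = 11110011 → 4-byte char #4 = F3 B0 B4 98.
Offset 14: leading byte 0xED = 11101101 → 3-byte char #5 = ED 89 A0.
Offset 17: leading byte 0xF0 = 11110000 → 4-byte char #6 = F0 9F 98 B4.
Offset 21: leading byte 0xEF = 11101111 → 3-byte char #7 = EF A9 9D.
Offset 24: leading byte 0xEF = 11101111 → 3-byte char #8 = EF BF BA.
Offset 27: leading byte 0xCF = 11001111 → 2-byte char #9 = CF 8F.
Offset 29: leading byte 0xF2 = 11110010 → 4-byte char #10 = F2 A0 8C 9D.
Offset 33: leading byte 0xF3 = 11110011 → 4-byte char #11 = F3 8B A2 80.
Leading byte 0xF3 = 11110011 matches 11110xxx → 4-byte sequence.
Byte 1: 0xF3 = 11110011, payload 011 (3 bits).
Byte 2: 0x8B = 10001011 (10xxxxxx ✓), payload 001011.
Byte 3: 0xA2 = 10100010 (10xxxxxx ✓), payload 100010.
Byte 4: 0x80 = 10000000 (10xxxxxx ✓), payload 000000.
Concatenate: 011001011100010000000 = 0xCB880 (21 bits → U+CB880).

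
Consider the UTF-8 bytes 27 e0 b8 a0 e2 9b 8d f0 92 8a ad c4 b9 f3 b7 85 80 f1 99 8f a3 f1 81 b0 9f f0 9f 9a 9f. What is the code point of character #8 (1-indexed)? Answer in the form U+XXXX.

U+41C1F

Offset 0: leading byte 0x27 = 00100111 → 1-byte char #1 = 27.
Offset 1: leading byte 0xE0 = 11100000 → 3-byte char #2 = E0 B8 A0.
Offset 4: leading byte 0xE2 = 11100010 → 3-byte char #3 = E2 9B 8D.
Offset 7: leading byte 0xF0 = 11110000 → 4-byte char #4 = F0 92 8A AD.
Offset 11: leading byte 0xC4 = 11000100 → 2-byte char #5 = C4 B9.
Offset 13: leading byte 0xF3 = 11110011 → 4-byte char #6 = F3 B7 85 80.
Offset 17: leading byte 0xF1 = 11110001 → 4-byte char #7 = F1 99 8F A3.
Offset 21: leading byte 0xF1 = 11110001 → 4-byte char #8 = F1 81 B0 9F.
Leading byte 0xF1 = 11110001 matches 11110xxx → 4-byte sequence.
Byte 1: 0xF1 = 11110001, payload 001 (3 bits).
Byte 2: 0x81 = 10000001 (10xxxxxx ✓), payload 000001.
Byte 3: 0xB0 = 10110000 (10xxxxxx ✓), payload 110000.
Byte 4: 0x9F = 10011111 (10xxxxxx ✓), payload 011111.
Concatenate: 001000001110000011111 = 0x41C1F (21 bits → U+41C1F).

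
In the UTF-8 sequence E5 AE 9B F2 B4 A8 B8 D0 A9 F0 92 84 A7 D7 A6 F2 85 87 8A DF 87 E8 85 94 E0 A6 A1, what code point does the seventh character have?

Offset 0: leading byte 0xE5 = 11100101 → 3-byte char #1 = E5 AE 9B.
Offset 3: leading byte 0xF2 = 11110010 → 4-byte char #2 = F2 B4 A8 B8.
Offset 7: leading byte 0xD0 = 11010000 → 2-byte char #3 = D0 A9.
Offset 9: leading byte 0xF0 = 11110000 → 4-byte char #4 = F0 92 84 A7.
Offset 13: leading byte 0xD7 = 11010111 → 2-byte char #5 = D7 A6.
Offset 15: leading byte 0xF2 = 11110010 → 4-byte char #6 = F2 85 87 8A.
Offset 19: leading byte 0xDF = 11011111 → 2-byte char #7 = DF 87.
Leading byte 0xDF = 11011111 matches 110xxxxx → 2-byte sequence.
Byte 1: 0xDF = 11011111, payload 11111 (5 bits).
Byte 2: 0x87 = 10000111 (10xxxxxx ✓), payload 000111.
Concatenate: 11111000111 = 0x7C7 (11 bits → U+07C7).

U+07C7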